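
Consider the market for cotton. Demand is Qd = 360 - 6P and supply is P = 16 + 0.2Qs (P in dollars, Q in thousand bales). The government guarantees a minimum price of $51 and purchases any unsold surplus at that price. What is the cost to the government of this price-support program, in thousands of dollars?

Rearranging supply gives Qs = 5P - 80. Setting quantity demanded equal to quantity supplied, 360 - 6P = 5P - 80, gives P* = 40 and Q* = 120.
The floor of 51 is above the equilibrium price 40, so it binds.
At P = 51: Qd = 360 - 6·51 = 54 and Qs = 5·51 - 80 = 175.
Surplus = Qs - Qd = 121.
Government expenditure = surplus × support price = 121 × 51 = 6171.

6171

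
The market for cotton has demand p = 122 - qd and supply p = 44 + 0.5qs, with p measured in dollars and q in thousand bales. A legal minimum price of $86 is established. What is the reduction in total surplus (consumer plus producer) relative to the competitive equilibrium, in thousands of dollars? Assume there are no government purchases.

Rearranging demand gives qd = 122 - p; rearranging supply gives qs = 2p - 88. Equilibrium: 122 - p = 2p - 88, so 210 = 3p and p* = 70, q* = 52.
Because the floor (86) lies above the market-clearing price, it is binding.
At p = 86: qd = 122 - 86 = 36 and qs = 2·86 - 88 = 84.
Quantity traded falls to 36. At q = 36 the demand price is 122 - 36 = 86 and the supply price is (88 + 36)/2 = 62.
Deadweight loss = ½ · (86 - 62) · (52 - 36) = ½ · 24 · 16 = 192.

192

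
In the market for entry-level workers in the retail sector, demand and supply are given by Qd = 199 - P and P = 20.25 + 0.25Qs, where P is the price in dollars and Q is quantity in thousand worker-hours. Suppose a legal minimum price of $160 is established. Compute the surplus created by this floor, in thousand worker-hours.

520

Rearranging supply gives Qs = 4P - 81. Equilibrium: 199 - P = 4P - 81, so 280 = 5P and P* = 56, Q* = 143.
Since 160 > 56, the floor is binding.
At P = 160: Qd = 199 - 160 = 39 and Qs = 4·160 - 81 = 559.
Surplus = Qs - Qd = 559 - 39 = 520.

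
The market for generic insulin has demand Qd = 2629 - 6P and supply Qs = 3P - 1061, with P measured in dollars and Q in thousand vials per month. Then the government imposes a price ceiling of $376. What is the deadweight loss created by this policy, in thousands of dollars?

2601

Setting quantity demanded equal to quantity supplied, 2629 - 6P = 3P - 1061, gives P* = 410 and Q* = 169.
The ceiling of 376 is below the equilibrium price 410, so it binds.
At P = 376: Qd = 2629 - 6·376 = 373 and Qs = 3·376 - 1061 = 67.
Quantity traded falls to 67. At Q = 67 the demand price is (2629 - 67)/6 = 427 and the supply price is (1061 + 67)/3 = 376.
Deadweight loss = ½ · (427 - 376) · (169 - 67) = ½ · 51 · 102 = 2601.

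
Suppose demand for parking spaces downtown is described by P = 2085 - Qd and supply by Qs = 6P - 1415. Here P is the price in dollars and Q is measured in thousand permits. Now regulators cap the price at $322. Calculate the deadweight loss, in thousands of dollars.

665364

Rearranging demand gives Qd = 2085 - P. In a free market, 2085 - P = 6P - 1415 gives the equilibrium P* = 500, Q* = 1585.
Because the ceiling (322) lies below the market-clearing price, it is binding.
At P = 322: Qd = 2085 - 322 = 1763 and Qs = 6·322 - 1415 = 517.
Quantity traded falls to 517. At Q = 517 the demand price is 2085 - 517 = 1568 and the supply price is (1415 + 517)/6 = 322.
Deadweight loss = ½ · (1568 - 322) · (1585 - 517) = ½ · 1246 · 1068 = 665364.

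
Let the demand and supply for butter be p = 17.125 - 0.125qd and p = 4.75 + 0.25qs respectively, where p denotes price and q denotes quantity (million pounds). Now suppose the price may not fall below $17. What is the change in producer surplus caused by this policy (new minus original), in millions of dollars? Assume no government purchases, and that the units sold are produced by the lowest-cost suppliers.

-124

Rearranging demand gives qd = 137 - 8p; rearranging supply gives qs = 4p - 19. In a free market, 137 - 8p = 4p - 19 gives the equilibrium p* = 13, q* = 33.
The floor of 17 is above the equilibrium price 13, so it binds.
At p = 17: qd = 137 - 8·17 = 1 and qs = 4·17 - 19 = 49.
Producer surplus without the control is ½ · (13 - 4.75) · 33 = 136.125.
With the floor, 1 units are sold at 17. The supply price at q = 1 is 5, so PS = ½ · [(17 - 4.75) + (17 - 5)] · 1 = 12.125.
Change in producer surplus = 12.125 - 136.125 = -124.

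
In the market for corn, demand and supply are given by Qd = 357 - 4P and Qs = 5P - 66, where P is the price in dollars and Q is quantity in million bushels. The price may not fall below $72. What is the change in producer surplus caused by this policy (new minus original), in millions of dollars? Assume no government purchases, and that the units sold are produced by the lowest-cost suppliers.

725

In a free market, 357 - 4P = 5P - 66 gives the equilibrium P* = 47, Q* = 169.
Since 72 > 47, the floor is binding.
At P = 72: Qd = 357 - 4·72 = 69 and Qs = 5·72 - 66 = 294.
Producer surplus without the control is ½ · (47 - 13.2) · 169 = 2856.1.
With the floor, 69 units are sold at 72. The supply price at Q = 69 is 27, so PS = ½ · [(72 - 13.2) + (72 - 27)] · 69 = 3581.1.
Change in producer surplus = 3581.1 - 2856.1 = 725.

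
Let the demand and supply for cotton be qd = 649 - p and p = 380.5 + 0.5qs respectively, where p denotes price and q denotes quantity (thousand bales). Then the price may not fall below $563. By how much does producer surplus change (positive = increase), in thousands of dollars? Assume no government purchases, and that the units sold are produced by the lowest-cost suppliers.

5835.75

Rearranging supply gives qs = 2p - 761. Setting quantity demanded equal to quantity supplied, 649 - p = 2p - 761, gives p* = 470 and q* = 179.
Because the floor (563) lies above the market-clearing price, it is binding.
At p = 563: qd = 649 - 563 = 86 and qs = 2·563 - 761 = 365.
Producer surplus without the control is ½ · (470 - 380.5) · 179 = 8010.25.
With the floor, 86 units are sold at 563. The supply price at q = 86 is 423.5, so PS = ½ · [(563 - 380.5) + (563 - 423.5)] · 86 = 13846.
Change in producer surplus = 13846 - 8010.25 = 5835.75.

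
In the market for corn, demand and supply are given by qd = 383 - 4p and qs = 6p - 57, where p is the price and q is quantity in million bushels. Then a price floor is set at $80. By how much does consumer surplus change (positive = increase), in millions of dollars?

Without the control the market clears where 383 - 4p = 6p - 57, i.e. p* = 44 and q* = 207.
Since 80 > 44, the floor is binding.
At p = 80: qd = 383 - 4·80 = 63 and qs = 6·80 - 57 = 423.
Consumer surplus without the control is ½ · (95.75 - 44) · 207 = 5356.125.
With the floor, consumers buy 63 units at 80, so CS = ½ · (95.75 - 80) · 63 = 496.125.
Change in consumer surplus = 496.125 - 5356.125 = -4860.

-4860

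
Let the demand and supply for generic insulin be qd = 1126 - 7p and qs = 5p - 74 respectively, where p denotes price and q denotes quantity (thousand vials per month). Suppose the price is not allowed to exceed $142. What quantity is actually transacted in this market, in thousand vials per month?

426

Without the control the market clears where 1126 - 7p = 5p - 74, i.e. p* = 100 and q* = 426.
Since 142 is above p* = 100, the ceiling does not bind and the free-market outcome prevails.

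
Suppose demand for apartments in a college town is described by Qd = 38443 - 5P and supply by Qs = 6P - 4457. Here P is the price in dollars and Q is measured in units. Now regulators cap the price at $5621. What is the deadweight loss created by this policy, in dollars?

0

Without the control the market clears where 38443 - 5P = 6P - 4457, i.e. P* = 3900 and Q* = 18943.
Since 5621 is above P* = 3900, the ceiling does not bind and the free-market outcome prevails.
Since the control does not bind, no trades are prevented and deadweight loss is zero.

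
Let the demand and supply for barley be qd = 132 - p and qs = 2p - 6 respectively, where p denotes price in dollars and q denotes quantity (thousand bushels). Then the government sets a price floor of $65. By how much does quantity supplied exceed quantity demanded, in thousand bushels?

In a free market, 132 - p = 2p - 6 gives the equilibrium p* = 46, q* = 86.
Since 65 > 46, the floor is binding.
At p = 65: qd = 132 - 65 = 67 and qs = 2·65 - 6 = 124.
Surplus = qs - qd = 124 - 67 = 57.

57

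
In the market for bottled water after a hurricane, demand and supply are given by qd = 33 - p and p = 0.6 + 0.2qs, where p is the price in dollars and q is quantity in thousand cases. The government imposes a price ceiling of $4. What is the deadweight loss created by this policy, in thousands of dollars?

60

Rearranging supply gives qs = 5p - 3. Setting quantity demanded equal to quantity supplied, 33 - p = 5p - 3, gives p* = 6 and q* = 27.
Because the ceiling (4) lies below the market-clearing price, it is binding.
At p = 4: qd = 33 - 4 = 29 and qs = 5·4 - 3 = 17.
Quantity traded falls to 17. At q = 17 the demand price is 33 - 17 = 16 and the supply price is (3 + 17)/5 = 4.
Deadweight loss = ½ · (16 - 4) · (27 - 17) = ½ · 12 · 10 = 60.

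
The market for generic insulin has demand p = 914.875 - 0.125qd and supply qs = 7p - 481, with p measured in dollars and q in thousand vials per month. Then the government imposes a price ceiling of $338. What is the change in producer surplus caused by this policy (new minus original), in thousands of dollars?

-459004

Rearranging demand gives qd = 7319 - 8p. Equilibrium: 7319 - 8p = 7p - 481, so 7800 = 15p and p* = 520, q* = 3159.
The ceiling of 338 is below the equilibrium price 520, so it binds.
At p = 338: qd = 7319 - 8·338 = 4615 and qs = 7·338 - 481 = 1885.
Producer surplus without the control is ½ · (520 - 481/7) · 3159 = 9979281/14.
With the ceiling, producers sell 1885 units at 338, so PS = ½ · (338 - 481/7) · 1885 = 3553225/14.
Change in producer surplus = 3553225/14 - 9979281/14 = -459004.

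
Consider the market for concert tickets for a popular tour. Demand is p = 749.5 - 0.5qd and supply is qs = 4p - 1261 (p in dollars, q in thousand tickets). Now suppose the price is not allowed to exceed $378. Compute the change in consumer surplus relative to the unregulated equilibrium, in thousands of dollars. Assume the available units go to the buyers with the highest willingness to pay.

Rearranging demand gives qd = 1499 - 2p. Without the control the market clears where 1499 - 2p = 4p - 1261, i.e. p* = 460 and q* = 579.
The ceiling of 378 is below the equilibrium price 460, so it binds.
At p = 378: qd = 1499 - 2·378 = 743 and qs = 4·378 - 1261 = 251.
Consumer surplus without the control is ½ · (749.5 - 460) · 579 = 83810.25.
With the ceiling, 251 units are sold at 378 (assume they go to the highest-value buyers). The demand price at q = 251 is 624, so CS = ½ · [(749.5 - 378) + (624 - 378)] · 251 = 77496.25.
Change in consumer surplus = 77496.25 - 83810.25 = -6314.

-6314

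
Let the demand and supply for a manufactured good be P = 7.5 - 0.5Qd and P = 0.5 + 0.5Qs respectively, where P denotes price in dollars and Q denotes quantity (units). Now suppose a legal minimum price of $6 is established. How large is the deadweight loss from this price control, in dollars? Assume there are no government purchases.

Rearranging demand gives Qd = 15 - 2P; rearranging supply gives Qs = 2P - 1. Equilibrium: 15 - 2P = 2P - 1, so 16 = 4P and P* = 4, Q* = 7.
Because the floor (6) lies above the market-clearing price, it is binding.
At P = 6: Qd = 15 - 2·6 = 3 and Qs = 2·6 - 1 = 11.
Quantity traded falls to 3. At Q = 3 the demand price is (15 - 3)/2 = 6 and the supply price is (1 + 3)/2 = 2.
Deadweight loss = ½ · (6 - 2) · (7 - 3) = ½ · 4 · 4 = 8.

8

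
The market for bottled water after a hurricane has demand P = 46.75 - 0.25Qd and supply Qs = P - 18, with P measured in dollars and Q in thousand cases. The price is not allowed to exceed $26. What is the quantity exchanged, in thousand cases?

8

Rearranging demand gives Qd = 187 - 4P. Without the control the market clears where 187 - 4P = P - 18, i.e. P* = 41 and Q* = 23.
Because the ceiling (26) lies below the market-clearing price, it is binding.
At P = 26: Qd = 187 - 4·26 = 83 and Qs = 26 - 18 = 8.
The quantity actually transacted is the short side, supply: 8.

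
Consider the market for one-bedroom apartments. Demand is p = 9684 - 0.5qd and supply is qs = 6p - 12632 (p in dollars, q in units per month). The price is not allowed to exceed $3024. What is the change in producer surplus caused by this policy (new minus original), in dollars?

-8237440

Rearranging demand gives qd = 19368 - 2p. Equilibrium: 19368 - 2p = 6p - 12632, so 32000 = 8p and p* = 4000, q* = 11368.
The ceiling of 3024 is below the equilibrium price 4000, so it binds.
At p = 3024: qd = 19368 - 2·3024 = 13320 and qs = 6·3024 - 12632 = 5512.
Producer surplus without the control is ½ · (4000 - 6316/3) · 11368 = 32307856/3.
With the ceiling, producers sell 5512 units at 3024, so PS = ½ · (3024 - 6316/3) · 5512 = 7595536/3.
Change in producer surplus = 7595536/3 - 32307856/3 = -8237440.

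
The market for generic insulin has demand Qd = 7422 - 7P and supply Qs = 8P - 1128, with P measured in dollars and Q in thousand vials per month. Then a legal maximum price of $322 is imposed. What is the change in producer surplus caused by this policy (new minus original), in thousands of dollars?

-605120

Equilibrium: 7422 - 7P = 8P - 1128, so 8550 = 15P and P* = 570, Q* = 3432.
Because the ceiling (322) lies below the market-clearing price, it is binding.
At P = 322: Qd = 7422 - 7·322 = 5168 and Qs = 8·322 - 1128 = 1448.
Producer surplus without the control is ½ · (570 - 141) · 3432 = 736164.
With the ceiling, producers sell 1448 units at 322, so PS = ½ · (322 - 141) · 1448 = 131044.
Change in producer surplus = 131044 - 736164 = -605120.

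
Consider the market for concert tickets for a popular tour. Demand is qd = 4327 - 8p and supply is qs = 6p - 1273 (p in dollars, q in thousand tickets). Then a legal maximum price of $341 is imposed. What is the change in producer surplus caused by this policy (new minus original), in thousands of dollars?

Without the control the market clears where 4327 - 8p = 6p - 1273, i.e. p* = 400 and q* = 1127.
Because the ceiling (341) lies below the market-clearing price, it is binding.
At p = 341: qd = 4327 - 8·341 = 1599 and qs = 6·341 - 1273 = 773.
Producer surplus without the control is ½ · (400 - 1273/6) · 1127 = 1270129/12.
With the ceiling, producers sell 773 units at 341, so PS = ½ · (341 - 1273/6) · 773 = 597529/12.
Change in producer surplus = 597529/12 - 1270129/12 = -56050.

-56050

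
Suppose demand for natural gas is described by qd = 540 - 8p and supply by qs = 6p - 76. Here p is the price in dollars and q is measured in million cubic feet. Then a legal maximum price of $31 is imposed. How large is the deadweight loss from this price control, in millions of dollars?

Setting quantity demanded equal to quantity supplied, 540 - 8p = 6p - 76, gives p* = 44 and q* = 188.
The ceiling of 31 is below the equilibrium price 44, so it binds.
At p = 31: qd = 540 - 8·31 = 292 and qs = 6·31 - 76 = 110.
Quantity traded falls to 110. At q = 110 the demand price is (540 - 110)/8 = 53.75 and the supply price is (76 + 110)/6 = 31.
Deadweight loss = ½ · (53.75 - 31) · (188 - 110) = ½ · 22.75 · 78 = 887.25.

887.25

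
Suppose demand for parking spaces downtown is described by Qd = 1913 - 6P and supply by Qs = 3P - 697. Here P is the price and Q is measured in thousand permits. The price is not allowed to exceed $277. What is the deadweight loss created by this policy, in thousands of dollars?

380.25

In a free market, 1913 - 6P = 3P - 697 gives the equilibrium P* = 290, Q* = 173.
Since 277 < 290, the ceiling is binding.
At P = 277: Qd = 1913 - 6·277 = 251 and Qs = 3·277 - 697 = 134.
Quantity traded falls to 134. At Q = 134 the demand price is (1913 - 134)/6 = 296.5 and the supply price is (697 + 134)/3 = 277.
Deadweight loss = ½ · (296.5 - 277) · (173 - 134) = ½ · 19.5 · 39 = 380.25.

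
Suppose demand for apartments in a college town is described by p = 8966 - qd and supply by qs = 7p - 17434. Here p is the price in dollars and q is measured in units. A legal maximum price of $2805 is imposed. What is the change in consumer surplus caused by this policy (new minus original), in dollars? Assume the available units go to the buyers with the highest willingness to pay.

-4913617.5

Rearranging demand gives qd = 8966 - p. Without the control the market clears where 8966 - p = 7p - 17434, i.e. p* = 3300 and q* = 5666.
Because the ceiling (2805) lies below the market-clearing price, it is binding.
At p = 2805: qd = 8966 - 2805 = 6161 and qs = 7·2805 - 17434 = 2201.
Consumer surplus without the control is ½ · (8966 - 3300) · 5666 = 16051778.
With the ceiling, 2201 units are sold at 2805 (assume they go to the highest-value buyers). The demand price at q = 2201 is 6765, so CS = ½ · [(8966 - 2805) + (6765 - 2805)] · 2201 = 11138160.5.
Change in consumer surplus = 11138160.5 - 16051778 = -4913617.5.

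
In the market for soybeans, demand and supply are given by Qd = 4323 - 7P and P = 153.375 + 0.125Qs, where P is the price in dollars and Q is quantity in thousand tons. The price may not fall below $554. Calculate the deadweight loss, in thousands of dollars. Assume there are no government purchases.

222180

Rearranging supply gives Qs = 8P - 1227. In a free market, 4323 - 7P = 8P - 1227 gives the equilibrium P* = 370, Q* = 1733.
Because the floor (554) lies above the market-clearing price, it is binding.
At P = 554: Qd = 4323 - 7·554 = 445 and Qs = 8·554 - 1227 = 3205.
Quantity traded falls to 445. At Q = 445 the demand price is (4323 - 445)/7 = 554 and the supply price is (1227 + 445)/8 = 209.
Deadweight loss = ½ · (554 - 209) · (1733 - 445) = ½ · 345 · 1288 = 222180.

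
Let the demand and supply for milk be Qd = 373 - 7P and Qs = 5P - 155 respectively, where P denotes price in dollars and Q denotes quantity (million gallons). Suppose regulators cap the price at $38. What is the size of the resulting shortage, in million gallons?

72

Without the control the market clears where 373 - 7P = 5P - 155, i.e. P* = 44 and Q* = 65.
Since 38 < 44, the ceiling is binding.
At P = 38: Qd = 373 - 7·38 = 107 and Qs = 5·38 - 155 = 35.
Shortage = Qd - Qs = 107 - 35 = 72.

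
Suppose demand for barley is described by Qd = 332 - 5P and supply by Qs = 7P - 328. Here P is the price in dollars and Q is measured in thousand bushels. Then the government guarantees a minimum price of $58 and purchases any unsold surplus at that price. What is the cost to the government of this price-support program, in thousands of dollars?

Without the control the market clears where 332 - 5P = 7P - 328, i.e. P* = 55 and Q* = 57.
Because the floor (58) lies above the market-clearing price, it is binding.
At P = 58: Qd = 332 - 5·58 = 42 and Qs = 7·58 - 328 = 78.
Surplus = Qs - Qd = 36.
Government expenditure = surplus × support price = 36 × 58 = 2088.

2088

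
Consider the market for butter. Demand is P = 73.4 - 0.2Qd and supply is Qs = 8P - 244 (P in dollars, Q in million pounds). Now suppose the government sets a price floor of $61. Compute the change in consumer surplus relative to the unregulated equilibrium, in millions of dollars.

-1358

Rearranging demand gives Qd = 367 - 5P. Without the control the market clears where 367 - 5P = 8P - 244, i.e. P* = 47 and Q* = 132.
Because the floor (61) lies above the market-clearing price, it is binding.
At P = 61: Qd = 367 - 5·61 = 62 and Qs = 8·61 - 244 = 244.
Consumer surplus without the control is ½ · (73.4 - 47) · 132 = 1742.4.
With the floor, consumers buy 62 units at 61, so CS = ½ · (73.4 - 61) · 62 = 384.4.
Change in consumer surplus = 384.4 - 1742.4 = -1358.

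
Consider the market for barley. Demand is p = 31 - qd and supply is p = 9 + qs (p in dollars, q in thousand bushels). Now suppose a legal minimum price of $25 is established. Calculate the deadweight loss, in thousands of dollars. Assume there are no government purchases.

Rearranging demand gives qd = 31 - p; rearranging supply gives qs = p - 9. Equilibrium: 31 - p = p - 9, so 40 = 2p and p* = 20, q* = 11.
Since 25 > 20, the floor is binding.
At p = 25: qd = 31 - 25 = 6 and qs = 25 - 9 = 16.
Quantity traded falls to 6. At q = 6 the demand price is 31 - 6 = 25 and the supply price is 9 + 6 = 15.
Deadweight loss = ½ · (25 - 15) · (11 - 6) = ½ · 10 · 5 = 25.

25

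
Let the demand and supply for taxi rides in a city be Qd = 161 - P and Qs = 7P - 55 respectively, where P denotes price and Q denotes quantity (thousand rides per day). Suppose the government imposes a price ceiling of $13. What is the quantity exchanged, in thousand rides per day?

36

Equilibrium: 161 - P = 7P - 55, so 216 = 8P and P* = 27, Q* = 134.
The ceiling of 13 is below the equilibrium price 27, so it binds.
At P = 13: Qd = 161 - 13 = 148 and Qs = 7·13 - 55 = 36.
The quantity actually transacted is the short side, supply: 36.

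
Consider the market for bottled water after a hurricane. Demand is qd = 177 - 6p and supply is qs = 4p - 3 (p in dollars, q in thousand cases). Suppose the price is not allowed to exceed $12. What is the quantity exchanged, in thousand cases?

45

Setting quantity demanded equal to quantity supplied, 177 - 6p = 4p - 3, gives p* = 18 and q* = 69.
Since 12 < 18, the ceiling is binding.
At p = 12: qd = 177 - 6·12 = 105 and qs = 4·12 - 3 = 45.
The quantity actually transacted is the short side, supply: 45.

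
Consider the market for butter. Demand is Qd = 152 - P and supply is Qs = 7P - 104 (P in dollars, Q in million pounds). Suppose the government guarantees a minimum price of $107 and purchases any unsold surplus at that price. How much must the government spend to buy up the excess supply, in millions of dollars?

64200

Equilibrium: 152 - P = 7P - 104, so 256 = 8P and P* = 32, Q* = 120.
Because the floor (107) lies above the market-clearing price, it is binding.
At P = 107: Qd = 152 - 107 = 45 and Qs = 7·107 - 104 = 645.
Surplus = Qs - Qd = 600.
Government expenditure = surplus × support price = 600 × 107 = 64200.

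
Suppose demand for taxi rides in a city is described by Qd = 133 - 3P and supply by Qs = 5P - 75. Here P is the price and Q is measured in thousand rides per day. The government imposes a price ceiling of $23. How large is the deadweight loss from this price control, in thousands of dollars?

In a free market, 133 - 3P = 5P - 75 gives the equilibrium P* = 26, Q* = 55.
Because the ceiling (23) lies below the market-clearing price, it is binding.
At P = 23: Qd = 133 - 3·23 = 64 and Qs = 5·23 - 75 = 40.
Quantity traded falls to 40. At Q = 40 the demand price is (133 - 40)/3 = 31 and the supply price is (75 + 40)/5 = 23.
Deadweight loss = ½ · (31 - 23) · (55 - 40) = ½ · 8 · 15 = 60.

60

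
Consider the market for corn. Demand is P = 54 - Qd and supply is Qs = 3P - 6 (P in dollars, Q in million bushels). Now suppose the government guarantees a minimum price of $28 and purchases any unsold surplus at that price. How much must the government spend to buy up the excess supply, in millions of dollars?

1456

Rearranging demand gives Qd = 54 - P. Equilibrium: 54 - P = 3P - 6, so 60 = 4P and P* = 15, Q* = 39.
The floor of 28 is above the equilibrium price 15, so it binds.
At P = 28: Qd = 54 - 28 = 26 and Qs = 3·28 - 6 = 78.
Surplus = Qs - Qd = 52.
Government expenditure = surplus × support price = 52 × 28 = 1456.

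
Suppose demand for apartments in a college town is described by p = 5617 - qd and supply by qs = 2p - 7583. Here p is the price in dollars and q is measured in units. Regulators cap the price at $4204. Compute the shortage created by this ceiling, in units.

588

Rearranging demand gives qd = 5617 - p. Equilibrium: 5617 - p = 2p - 7583, so 13200 = 3p and p* = 4400, q* = 1217.
Since 4204 < 4400, the ceiling is binding.
At p = 4204: qd = 5617 - 4204 = 1413 and qs = 2·4204 - 7583 = 825.
Shortage = qd - qs = 1413 - 825 = 588.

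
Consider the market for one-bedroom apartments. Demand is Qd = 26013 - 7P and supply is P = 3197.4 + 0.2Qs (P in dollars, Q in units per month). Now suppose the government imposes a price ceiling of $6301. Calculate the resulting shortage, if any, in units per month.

Rearranging supply gives Qs = 5P - 15987. Without the control the market clears where 26013 - 7P = 5P - 15987, i.e. P* = 3500 and Q* = 1513.
Since 6301 is above P* = 3500, the ceiling does not bind and the free-market outcome prevails.
Since the control does not bind, there is no shortage.

0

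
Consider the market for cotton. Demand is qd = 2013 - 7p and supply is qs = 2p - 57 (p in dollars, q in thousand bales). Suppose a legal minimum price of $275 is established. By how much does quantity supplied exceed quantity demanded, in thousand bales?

405

Equilibrium: 2013 - 7p = 2p - 57, so 2070 = 9p and p* = 230, q* = 403.
Because the floor (275) lies above the market-clearing price, it is binding.
At p = 275: qd = 2013 - 7·275 = 88 and qs = 2·275 - 57 = 493.
Surplus = qs - qd = 493 - 88 = 405.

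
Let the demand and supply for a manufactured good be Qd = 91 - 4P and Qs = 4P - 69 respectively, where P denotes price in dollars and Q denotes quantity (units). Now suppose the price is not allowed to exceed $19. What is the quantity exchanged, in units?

Equilibrium: 91 - 4P = 4P - 69, so 160 = 8P and P* = 20, Q* = 11.
Because the ceiling (19) lies below the market-clearing price, it is binding.
At P = 19: Qd = 91 - 4·19 = 15 and Qs = 4·19 - 69 = 7.
The quantity actually transacted is the short side, supply: 7.

7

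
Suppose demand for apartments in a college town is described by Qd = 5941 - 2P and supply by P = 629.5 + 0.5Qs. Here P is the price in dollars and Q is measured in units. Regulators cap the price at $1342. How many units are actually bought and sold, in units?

1425

Rearranging supply gives Qs = 2P - 1259. Without the control the market clears where 5941 - 2P = 2P - 1259, i.e. P* = 1800 and Q* = 2341.
Because the ceiling (1342) lies below the market-clearing price, it is binding.
At P = 1342: Qd = 5941 - 2·1342 = 3257 and Qs = 2·1342 - 1259 = 1425.
The quantity actually transacted is the short side, supply: 1425.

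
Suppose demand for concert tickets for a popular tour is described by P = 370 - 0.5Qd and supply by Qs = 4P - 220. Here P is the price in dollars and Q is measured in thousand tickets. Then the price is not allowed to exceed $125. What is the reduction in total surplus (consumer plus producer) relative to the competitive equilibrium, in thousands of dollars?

7350

Rearranging demand gives Qd = 740 - 2P. Without the control the market clears where 740 - 2P = 4P - 220, i.e. P* = 160 and Q* = 420.
Since 125 < 160, the ceiling is binding.
At P = 125: Qd = 740 - 2·125 = 490 and Qs = 4·125 - 220 = 280.
Quantity traded falls to 280. At Q = 280 the demand price is (740 - 280)/2 = 230 and the supply price is (220 + 280)/4 = 125.
Deadweight loss = ½ · (230 - 125) · (420 - 280) = ½ · 105 · 140 = 7350.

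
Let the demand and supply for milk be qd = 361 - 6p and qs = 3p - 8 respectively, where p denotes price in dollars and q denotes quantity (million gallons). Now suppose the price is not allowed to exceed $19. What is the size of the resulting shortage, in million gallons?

198

Without the control the market clears where 361 - 6p = 3p - 8, i.e. p* = 41 and q* = 115.
Since 19 < 41, the ceiling is binding.
At p = 19: qd = 361 - 6·19 = 247 and qs = 3·19 - 8 = 49.
Shortage = qd - qs = 247 - 49 = 198.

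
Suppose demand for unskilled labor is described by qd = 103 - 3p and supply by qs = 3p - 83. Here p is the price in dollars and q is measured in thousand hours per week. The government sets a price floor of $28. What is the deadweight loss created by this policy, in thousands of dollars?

Without the control the market clears where 103 - 3p = 3p - 83, i.e. p* = 31 and q* = 10.
The floor of 28 is below the equilibrium price 31, so it is not binding; the market clears at p* = 31, q* = 10.
Since the control does not bind, no trades are prevented and deadweight loss is zero.

0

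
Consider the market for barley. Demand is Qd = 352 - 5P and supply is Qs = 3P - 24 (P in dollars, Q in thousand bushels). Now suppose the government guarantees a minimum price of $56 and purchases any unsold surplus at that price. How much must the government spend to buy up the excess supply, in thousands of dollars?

4032

Equilibrium: 352 - 5P = 3P - 24, so 376 = 8P and P* = 47, Q* = 117.
Since 56 > 47, the floor is binding.
At P = 56: Qd = 352 - 5·56 = 72 and Qs = 3·56 - 24 = 144.
Surplus = Qs - Qd = 72.
Government expenditure = surplus × support price = 72 × 56 = 4032.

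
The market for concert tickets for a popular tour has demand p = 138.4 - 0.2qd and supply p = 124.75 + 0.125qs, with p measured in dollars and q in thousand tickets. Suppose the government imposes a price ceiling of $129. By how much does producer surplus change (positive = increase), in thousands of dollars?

-38

Rearranging demand gives qd = 692 - 5p; rearranging supply gives qs = 8p - 998. Setting quantity demanded equal to quantity supplied, 692 - 5p = 8p - 998, gives p* = 130 and q* = 42.
Because the ceiling (129) lies below the market-clearing price, it is binding.
At p = 129: qd = 692 - 5·129 = 47 and qs = 8·129 - 998 = 34.
Producer surplus without the control is ½ · (130 - 124.75) · 42 = 110.25.
With the ceiling, producers sell 34 units at 129, so PS = ½ · (129 - 124.75) · 34 = 72.25.
Change in producer surplus = 72.25 - 110.25 = -38.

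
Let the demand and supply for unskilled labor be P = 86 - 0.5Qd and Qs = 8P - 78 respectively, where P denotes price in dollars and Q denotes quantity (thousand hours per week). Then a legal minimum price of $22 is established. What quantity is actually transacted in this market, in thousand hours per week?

Rearranging demand gives Qd = 172 - 2P. Setting quantity demanded equal to quantity supplied, 172 - 2P = 8P - 78, gives P* = 25 and Q* = 122.
The floor of 22 is below the equilibrium price 25, so it is not binding; the market clears at P* = 25, Q* = 122.

122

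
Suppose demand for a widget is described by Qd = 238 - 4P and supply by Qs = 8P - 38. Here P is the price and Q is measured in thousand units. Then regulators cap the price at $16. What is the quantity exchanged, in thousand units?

90

Equilibrium: 238 - 4P = 8P - 38, so 276 = 12P and P* = 23, Q* = 146.
The ceiling of 16 is below the equilibrium price 23, so it binds.
At P = 16: Qd = 238 - 4·16 = 174 and Qs = 8·16 - 38 = 90.
The quantity actually transacted is the short side, supply: 90.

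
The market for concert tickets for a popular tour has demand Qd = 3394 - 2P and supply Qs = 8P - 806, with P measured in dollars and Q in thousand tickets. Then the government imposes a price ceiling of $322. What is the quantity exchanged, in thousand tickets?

Without the control the market clears where 3394 - 2P = 8P - 806, i.e. P* = 420 and Q* = 2554.
Since 322 < 420, the ceiling is binding.
At P = 322: Qd = 3394 - 2·322 = 2750 and Qs = 8·322 - 806 = 1770.
The quantity actually transacted is the short side, supply: 1770.

1770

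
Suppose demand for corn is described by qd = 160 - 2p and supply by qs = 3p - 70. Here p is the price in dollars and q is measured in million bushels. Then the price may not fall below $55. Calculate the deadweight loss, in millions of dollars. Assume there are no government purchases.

135

Setting quantity demanded equal to quantity supplied, 160 - 2p = 3p - 70, gives p* = 46 and q* = 68.
Since 55 > 46, the floor is binding.
At p = 55: qd = 160 - 2·55 = 50 and qs = 3·55 - 70 = 95.
Quantity traded falls to 50. At q = 50 the demand price is (160 - 50)/2 = 55 and the supply price is (70 + 50)/3 = 40.
Deadweight loss = ½ · (55 - 40) · (68 - 50) = ½ · 15 · 18 = 135.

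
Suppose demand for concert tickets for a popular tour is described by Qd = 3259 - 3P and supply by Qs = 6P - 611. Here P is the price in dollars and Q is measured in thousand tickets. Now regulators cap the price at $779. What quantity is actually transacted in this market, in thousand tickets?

Setting quantity demanded equal to quantity supplied, 3259 - 3P = 6P - 611, gives P* = 430 and Q* = 1969.
The ceiling of 779 is above the equilibrium price 430, so it is not binding; the market clears at P* = 430, Q* = 1969.

1969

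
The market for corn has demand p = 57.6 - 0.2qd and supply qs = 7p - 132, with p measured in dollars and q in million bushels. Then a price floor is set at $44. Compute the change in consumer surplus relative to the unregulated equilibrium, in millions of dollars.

-814.5

Rearranging demand gives qd = 288 - 5p. Without the control the market clears where 288 - 5p = 7p - 132, i.e. p* = 35 and q* = 113.
Since 44 > 35, the floor is binding.
At p = 44: qd = 288 - 5·44 = 68 and qs = 7·44 - 132 = 176.
Consumer surplus without the control is ½ · (57.6 - 35) · 113 = 1276.9.
With the floor, consumers buy 68 units at 44, so CS = ½ · (57.6 - 44) · 68 = 462.4.
Change in consumer surplus = 462.4 - 1276.9 = -814.5.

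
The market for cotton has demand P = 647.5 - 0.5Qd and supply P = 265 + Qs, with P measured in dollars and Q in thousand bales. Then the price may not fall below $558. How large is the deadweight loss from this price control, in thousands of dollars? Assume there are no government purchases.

4332

Rearranging demand gives Qd = 1295 - 2P; rearranging supply gives Qs = P - 265. Equilibrium: 1295 - 2P = P - 265, so 1560 = 3P and P* = 520, Q* = 255.
The floor of 558 is above the equilibrium price 520, so it binds.
At P = 558: Qd = 1295 - 2·558 = 179 and Qs = 558 - 265 = 293.
Quantity traded falls to 179. At Q = 179 the demand price is (1295 - 179)/2 = 558 and the supply price is 265 + 179 = 444.
Deadweight loss = ½ · (558 - 444) · (255 - 179) = ½ · 114 · 76 = 4332.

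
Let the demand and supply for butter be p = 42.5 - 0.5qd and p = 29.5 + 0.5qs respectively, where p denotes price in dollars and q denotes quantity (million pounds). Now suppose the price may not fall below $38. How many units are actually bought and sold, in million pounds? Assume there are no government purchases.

Rearranging demand gives qd = 85 - 2p; rearranging supply gives qs = 2p - 59. Without the control the market clears where 85 - 2p = 2p - 59, i.e. p* = 36 and q* = 13.
Because the floor (38) lies above the market-clearing price, it is binding.
At p = 38: qd = 85 - 2·38 = 9 and qs = 2·38 - 59 = 17.
The quantity actually transacted is the short side, demand: 9.

9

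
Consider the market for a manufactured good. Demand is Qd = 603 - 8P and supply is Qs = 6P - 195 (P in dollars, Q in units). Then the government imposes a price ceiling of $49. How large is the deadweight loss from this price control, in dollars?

In a free market, 603 - 8P = 6P - 195 gives the equilibrium P* = 57, Q* = 147.
Since 49 < 57, the ceiling is binding.
At P = 49: Qd = 603 - 8·49 = 211 and Qs = 6·49 - 195 = 99.
Quantity traded falls to 99. At Q = 99 the demand price is (603 - 99)/8 = 63 and the supply price is (195 + 99)/6 = 49.
Deadweight loss = ½ · (63 - 49) · (147 - 99) = ½ · 14 · 48 = 336.

336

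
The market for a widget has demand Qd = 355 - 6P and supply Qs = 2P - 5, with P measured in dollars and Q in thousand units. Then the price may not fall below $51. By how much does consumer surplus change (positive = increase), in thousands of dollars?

Setting quantity demanded equal to quantity supplied, 355 - 6P = 2P - 5, gives P* = 45 and Q* = 85.
The floor of 51 is above the equilibrium price 45, so it binds.
At P = 51: Qd = 355 - 6·51 = 49 and Qs = 2·51 - 5 = 97.
Consumer surplus without the control is ½ · (355/6 - 45) · 85 = 7225/12.
With the floor, consumers buy 49 units at 51, so CS = ½ · (355/6 - 51) · 49 = 2401/12.
Change in consumer surplus = 2401/12 - 7225/12 = -402.

-402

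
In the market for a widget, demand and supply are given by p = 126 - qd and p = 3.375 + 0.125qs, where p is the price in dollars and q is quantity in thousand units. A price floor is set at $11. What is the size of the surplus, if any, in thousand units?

0

Rearranging demand gives qd = 126 - p; rearranging supply gives qs = 8p - 27. Setting quantity demanded equal to quantity supplied, 126 - p = 8p - 27, gives p* = 17 and q* = 109.
Since 11 is below p* = 17, the floor does not bind and the free-market outcome prevails.
Since the control does not bind, there is no surplus.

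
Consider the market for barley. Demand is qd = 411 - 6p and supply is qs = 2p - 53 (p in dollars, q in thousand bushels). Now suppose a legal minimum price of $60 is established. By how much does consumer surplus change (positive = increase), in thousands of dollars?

-114

Setting quantity demanded equal to quantity supplied, 411 - 6p = 2p - 53, gives p* = 58 and q* = 63.
Since 60 > 58, the floor is binding.
At p = 60: qd = 411 - 6·60 = 51 and qs = 2·60 - 53 = 67.
Consumer surplus without the control is ½ · (68.5 - 58) · 63 = 330.75.
With the floor, consumers buy 51 units at 60, so CS = ½ · (68.5 - 60) · 51 = 216.75.
Change in consumer surplus = 216.75 - 330.75 = -114.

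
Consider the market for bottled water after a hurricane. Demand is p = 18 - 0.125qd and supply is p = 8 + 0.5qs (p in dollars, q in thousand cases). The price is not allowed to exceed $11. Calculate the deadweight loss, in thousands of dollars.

Rearranging demand gives qd = 144 - 8p; rearranging supply gives qs = 2p - 16. Without the control the market clears where 144 - 8p = 2p - 16, i.e. p* = 16 and q* = 16.
The ceiling of 11 is below the equilibrium price 16, so it binds.
At p = 11: qd = 144 - 8·11 = 56 and qs = 2·11 - 16 = 6.
Quantity traded falls to 6. At q = 6 the demand price is (144 - 6)/8 = 17.25 and the supply price is (16 + 6)/2 = 11.
Deadweight loss = ½ · (17.25 - 11) · (16 - 6) = ½ · 6.25 · 10 = 31.25.

31.25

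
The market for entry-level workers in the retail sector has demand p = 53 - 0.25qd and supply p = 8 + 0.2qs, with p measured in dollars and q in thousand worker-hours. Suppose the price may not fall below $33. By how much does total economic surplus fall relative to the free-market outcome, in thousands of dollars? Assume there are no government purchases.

90

Rearranging demand gives qd = 212 - 4p; rearranging supply gives qs = 5p - 40. Setting quantity demanded equal to quantity supplied, 212 - 4p = 5p - 40, gives p* = 28 and q* = 100.
Because the floor (33) lies above the market-clearing price, it is binding.
At p = 33: qd = 212 - 4·33 = 80 and qs = 5·33 - 40 = 125.
Quantity traded falls to 80. At q = 80 the demand price is (212 - 80)/4 = 33 and the supply price is (40 + 80)/5 = 24.
Deadweight loss = ½ · (33 - 24) · (100 - 80) = ½ · 9 · 20 = 90.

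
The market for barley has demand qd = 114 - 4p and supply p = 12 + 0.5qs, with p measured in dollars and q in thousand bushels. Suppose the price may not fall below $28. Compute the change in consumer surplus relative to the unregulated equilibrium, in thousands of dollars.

-60

Rearranging supply gives qs = 2p - 24. Equilibrium: 114 - 4p = 2p - 24, so 138 = 6p and p* = 23, q* = 22.
Since 28 > 23, the floor is binding.
At p = 28: qd = 114 - 4·28 = 2 and qs = 2·28 - 24 = 32.
Consumer surplus without the control is ½ · (28.5 - 23) · 22 = 60.5.
With the floor, consumers buy 2 units at 28, so CS = ½ · (28.5 - 28) · 2 = 0.5.
Change in consumer surplus = 0.5 - 60.5 = -60.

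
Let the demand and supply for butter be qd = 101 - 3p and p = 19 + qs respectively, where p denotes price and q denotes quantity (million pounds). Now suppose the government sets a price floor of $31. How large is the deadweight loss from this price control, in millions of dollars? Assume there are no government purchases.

6

Rearranging supply gives qs = p - 19. Setting quantity demanded equal to quantity supplied, 101 - 3p = p - 19, gives p* = 30 and q* = 11.
The floor of 31 is above the equilibrium price 30, so it binds.
At p = 31: qd = 101 - 3·31 = 8 and qs = 31 - 19 = 12.
Quantity traded falls to 8. At q = 8 the demand price is (101 - 8)/3 = 31 and the supply price is 19 + 8 = 27.
Deadweight loss = ½ · (31 - 27) · (11 - 8) = ½ · 4 · 3 = 6.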